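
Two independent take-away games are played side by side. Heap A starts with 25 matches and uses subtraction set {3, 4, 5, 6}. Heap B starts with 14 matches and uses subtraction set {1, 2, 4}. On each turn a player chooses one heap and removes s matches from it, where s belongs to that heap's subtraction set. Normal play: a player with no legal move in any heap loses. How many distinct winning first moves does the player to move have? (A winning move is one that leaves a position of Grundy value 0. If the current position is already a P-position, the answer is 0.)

Heap A, S = {3, 4, 5, 6}:
G(0) = 0
G(1) = mex{} = 0
G(2) = mex{} = 0
G(3) = mex{0} = 1
G(4) = mex{0,0} = 1
G(5) = mex{0,0,0} = 1
G(6) = mex{1,0,0,0} = 2
G(7) = mex{1,1,0,0} = 2
G(8) = mex{1,1,1,0} = 2
G(9) = mex{2,1,1,1} = 0
G(10) = mex{2,2,1,1} = 0
G(11) = mex{2,2,2,1} = 0
G(12) = mex{0,2,2,2} = 1
G(13) = mex{0,0,2,2} = 1
G(14) = mex{0,0,0,2} = 1
G(15) = mex{1,0,0,0} = 2
G(16) = mex{1,1,0,0} = 2
G(17) = mex{1,1,1,0} = 2
G(18) = mex{2,1,1,1} = 0
G(19) = mex{2,2,1,1} = 0
G(20) = mex{2,2,2,1} = 0
G(21) = mex{0,2,2,2} = 1
G(22) = mex{0,0,2,2} = 1
G(23) = mex{0,0,0,2} = 1
G(24) = mex{1,0,0,0} = 2
G(25) = mex{1,1,0,0} = 2
G_A(25) = 2.
Heap B, S = {1, 2, 4}:
n :  0  1  2  3  4  5  6  7  8  9 10 11 12 13 14
G :  0  1  2  0  1  2  0  1  2  0  1  2  0  1  2
G_B(14) = 2.
Combined Grundy value = 2 ⊕ 2 = 0.
A winning move leaves total XOR = 0, i.e. changes one component's Grundy value g to g ⊕ X where X is the current total.
Heap A: target g' = 2⊕0 = 2, but every legal move changes the Grundy value (mex property), so 0 moves.
Heap B: target g' = 2⊕0 = 2, but every legal move changes the Grundy value (mex property), so 0 moves.

0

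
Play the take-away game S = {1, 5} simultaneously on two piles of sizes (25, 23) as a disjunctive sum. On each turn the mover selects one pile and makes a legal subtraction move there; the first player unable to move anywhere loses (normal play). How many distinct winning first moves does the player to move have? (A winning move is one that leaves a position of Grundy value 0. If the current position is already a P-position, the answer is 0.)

0

All piles use S = {1, 5}:
n :  0  1  2  3  4  5  6  7  8  9 10 11 12 13 14 15 16 17 18 19 20 21 22 23 24 25
G :  0  1  0  1  0  1  0  1  0  1  0  1  0  1  0  1  0  1  0  1  0  1  0  1  0  1
Pile A: G(25) = 1.
Pile B: G(23) = 1.
Combined Grundy value = 1 ⊕ 1 = 0.
A winning move leaves total XOR = 0, i.e. changes one component's Grundy value g to g ⊕ X where X is the current total.
Pile A: target g' = 1⊕0 = 1, but every legal move changes the Grundy value (mex property), so 0 moves.
Pile B: target g' = 1⊕0 = 1, but every legal move changes the Grundy value (mex property), so 0 moves.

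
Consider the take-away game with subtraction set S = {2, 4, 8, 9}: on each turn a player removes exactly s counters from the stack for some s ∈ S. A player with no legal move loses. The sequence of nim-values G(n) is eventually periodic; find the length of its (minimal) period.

G(0) = 0
G(1) = mex{} = 0
G(2) = mex{0} = 1
G(3) = mex{0} = 1
G(4) = mex{1,0} = 2
G(5) = mex{1,0} = 2
G(6) = mex{2,1} = 0
G(7) = mex{2,1} = 0
G(8) = mex{0,2,0} = 1
G(9) = mex{0,2,0,0} = 1
G(10) = mex{1,0,1,0} = 2
G(11) = mex{1,0,1,1} = 2
G(12) = mex{2,1,2,1} = 0
G(13) = mex{2,1,2,2} = 0
G(14) = mex{0,2,0,2} = 1
G(15) = mex{0,2,0,0} = 1
G(16) = mex{1,0,1,0} = 2
G(n+6) = G(n) holds for n = 0,…,8 (a full window of length max(S) = 9), so the sequence is purely periodic with period 6.

6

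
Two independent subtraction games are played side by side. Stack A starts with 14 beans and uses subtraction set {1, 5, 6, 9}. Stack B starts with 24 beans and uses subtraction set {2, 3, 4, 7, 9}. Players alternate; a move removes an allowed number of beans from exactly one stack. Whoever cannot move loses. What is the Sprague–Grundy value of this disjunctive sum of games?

Stack A, S = {1, 5, 6, 9}:
n :  0  1  2  3  4  5  6  7  8  9 10 11 12 13 14
G :  0  1  0  1  0  1  2  3  2  3  2  3  0  1  0
G_A(14) = 0.
Stack B, S = {2, 3, 4, 7, 9}:
G(0) = 0
G(1) = mex{} = 0
G(2) = mex{0} = 1
G(3) = mex{0,0} = 1
G(4) = mex{1,0,0} = 2
G(5) = mex{1,1,0} = 2
G(6) = mex{2,1,1} = 0
G(7) = mex{2,2,1,0} = 3
G(8) = mex{0,2,2,0} = 1
G(9) = mex{3,0,2,1,0} = 4
G(10) = mex{1,3,0,1,0} = 2
G(11) = mex{4,1,3,2,1} = 0
G(12) = mex{2,4,1,2,1} = 0
G(13) = mex{0,2,4,0,2} = 1
G(14) = mex{0,0,2,3,2} = 1
G(15) = mex{1,0,0,1,0} = 2
G(16) = mex{1,1,0,4,3} = 2
G(17) = mex{2,1,1,2,1} = 0
G(18) = mex{2,2,1,0,4} = 3
G(19) = mex{0,2,2,0,2} = 1
G(20) = mex{3,0,2,1,0} = 4
G(21) = mex{1,3,0,1,0} = 2
G(22) = mex{4,1,3,2,1} = 0
G(23) = mex{2,4,1,2,1} = 0
G(24) = mex{0,2,4,0,2} = 1
G_B(24) = 1.
Combined Grundy value = 0 ⊕ 1 = 1.

1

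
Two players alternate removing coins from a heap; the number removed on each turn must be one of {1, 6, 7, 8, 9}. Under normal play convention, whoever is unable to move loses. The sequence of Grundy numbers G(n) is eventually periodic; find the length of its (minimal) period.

14

n :  0  1  2  3  4  5  6  7  8  9 10 11 12 13 14 15 16 17 18 19 20 21 22 23 24 25 26 27 28 29
G :  0  1  0  1  0  1  2  3  2  3  2  3  4  5  0  1  0  1  0  1  2  3  2  3  2  3  4  5  0  1
G(n+14) = G(n) holds for n = 0,…,8 (a full window of length max(S) = 9), so the sequence is purely periodic with period 14.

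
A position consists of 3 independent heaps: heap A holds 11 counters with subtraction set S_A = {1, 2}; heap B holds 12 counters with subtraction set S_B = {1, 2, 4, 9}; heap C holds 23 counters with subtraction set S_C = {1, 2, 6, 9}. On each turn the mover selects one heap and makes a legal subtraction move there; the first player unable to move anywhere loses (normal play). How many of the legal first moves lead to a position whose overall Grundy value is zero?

2

Heap A, S = {1, 2}:
n :  0  1  2  3  4  5  6  7  8  9 10 11
G :  0  1  2  0  1  2  0  1  2  0  1  2
G_A(11) = 2.
Heap B, S = {1, 2, 4, 9}:
n :  0  1  2  3  4  5  6  7  8  9 10 11 12
G :  0  1  2  0  1  2  0  1  2  3  4  0  1
G_B(12) = 1.
Heap C, S = {1, 2, 6, 9}:
n :  0  1  2  3  4  5  6  7  8  9 10 11 12 13 14 15 16 17 18 19 20 21 22 23
G :  0  1  2  0  1  2  3  0  1  2  0  1  2  3  0  1  2  0  1  2  3  0  1  2
G_C(23) = 2.
Combined Grundy value = 2 ⊕ 1 ⊕ 2 = 1.
A winning move leaves total XOR = 0, i.e. changes one component's Grundy value g to g ⊕ X where X is the current total.
Heap A: need g' = 2⊕1 = 3. Options: 11−1→G=1, 11−2→G=0. Hits: 0.
Heap B: need g' = 1⊕1 = 0. Options: 12−1→G=0, 12−2→G=4, 12−4→G=2, 12−9→G=0. Hits: 2.
Heap C: need g' = 2⊕1 = 3. Options: 23−1→G=1, 23−2→G=0, 23−6→G=0, 23−9→G=0. Hits: 0.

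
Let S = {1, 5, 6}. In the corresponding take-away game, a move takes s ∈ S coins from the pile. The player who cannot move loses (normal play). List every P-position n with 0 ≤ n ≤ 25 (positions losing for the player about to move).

n :  0  1  2  3  4  5  6  7  8  9 10 11 12 13 14 15 16 17 18 19 20 21 22 23 24 25
G :  0  1  0  1  0  1  2  3  2  3  2  0  1  0  1  0  1  2  3  2  3  2  0  1  0  1
P-positions are exactly the n with G(n) = 0.

0, 2, 4, 11, 13, 15, 22, 24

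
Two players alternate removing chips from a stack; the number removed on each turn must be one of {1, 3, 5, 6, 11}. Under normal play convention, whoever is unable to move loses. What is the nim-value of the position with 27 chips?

1

G(0) = 0
G(1) = mex{0} = 1
G(2) = mex{1} = 0
G(3) = mex{0,0} = 1
G(4) = mex{1,1} = 0
G(5) = mex{0,0,0} = 1
G(6) = mex{1,1,1,0} = 2
G(7) = mex{2,0,0,1} = 3
G(8) = mex{3,1,1,0} = 2
G(9) = mex{2,2,0,1} = 3
G(10) = mex{3,3,1,0} = 2
G(11) = mex{2,2,2,1,0} = 3
G(12) = mex{3,3,3,2,1} = 0
G(13) = mex{0,2,2,3,0} = 1
G(14) = mex{1,3,3,2,1} = 0
G(15) = mex{0,0,2,3,0} = 1
G(16) = mex{1,1,3,2,1} = 0
G(17) = mex{0,0,0,3,2} = 1
G(18) = mex{1,1,1,0,3} = 2
G(19) = mex{2,0,0,1,2} = 3
G(20) = mex{3,1,1,0,3} = 2
G(21) = mex{2,2,0,1,2} = 3
G(22) = mex{3,3,1,0,3} = 2
G(23) = mex{2,2,2,1,0} = 3
G(24) = mex{3,3,3,2,1} = 0
G(25) = mex{0,2,2,3,0} = 1
G(26) = mex{1,3,3,2,1} = 0
G(27) = mex{0,0,2,3,0} = 1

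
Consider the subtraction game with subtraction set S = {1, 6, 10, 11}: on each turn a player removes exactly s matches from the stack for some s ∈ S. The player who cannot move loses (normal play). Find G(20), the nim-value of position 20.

2

G(0) = 0
G(1) = mex{0} = 1
G(2) = mex{1} = 0
G(3) = mex{0} = 1
G(4) = mex{1} = 0
G(5) = mex{0} = 1
G(6) = mex{1,0} = 2
G(7) = mex{2,1} = 0
G(8) = mex{0,0} = 1
G(9) = mex{1,1} = 0
G(10) = mex{0,0,0} = 1
G(11) = mex{1,1,1,0} = 2
G(12) = mex{2,2,0,1} = 3
G(13) = mex{3,0,1,0} = 2
G(14) = mex{2,1,0,1} = 3
G(15) = mex{3,0,1,0} = 2
G(16) = mex{2,1,2,1} = 0
G(17) = mex{0,2,0,2} = 1
G(18) = mex{1,3,1,0} = 2
G(19) = mex{2,2,0,1} = 3
G(20) = mex{3,3,1,0} = 2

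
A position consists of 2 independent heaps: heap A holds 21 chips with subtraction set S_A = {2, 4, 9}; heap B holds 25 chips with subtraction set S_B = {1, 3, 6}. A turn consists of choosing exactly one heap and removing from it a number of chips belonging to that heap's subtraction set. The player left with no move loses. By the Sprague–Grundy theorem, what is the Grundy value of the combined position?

2

Heap A, S = {2, 4, 9}:
G(0) = 0
G(1) = mex{} = 0
G(2) = mex{0} = 1
G(3) = mex{0} = 1
G(4) = mex{1,0} = 2
G(5) = mex{1,0} = 2
G(6) = mex{2,1} = 0
G(7) = mex{2,1} = 0
G(8) = mex{0,2} = 1
G(9) = mex{0,2,0} = 1
G(10) = mex{1,0,0} = 2
G(11) = mex{1,0,1} = 2
G(12) = mex{2,1,1} = 0
G(13) = mex{2,1,2} = 0
G(14) = mex{0,2,2} = 1
G(15) = mex{0,2,0} = 1
G(16) = mex{1,0,0} = 2
G(17) = mex{1,0,1} = 2
G(18) = mex{2,1,1} = 0
G(19) = mex{2,1,2} = 0
G(20) = mex{0,2,2} = 1
G(21) = mex{0,2,0} = 1
G_A(21) = 1.
Heap B, S = {1, 3, 6}:
n :  0  1  2  3  4  5  6  7  8  9 10 11 12 13 14 15 16 17 18 19 20 21 22 23 24 25
G :  0  1  0  1  0  1  2  3  2  0  1  0  1  0  1  2  3  2  0  1  0  1  0  1  2  3
G_B(25) = 3.
Combined Grundy value = 1 ⊕ 3 = 2.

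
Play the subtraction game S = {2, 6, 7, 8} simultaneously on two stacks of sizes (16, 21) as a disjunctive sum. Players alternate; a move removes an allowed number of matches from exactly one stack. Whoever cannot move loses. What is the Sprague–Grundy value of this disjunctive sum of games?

All stacks use S = {2, 6, 7, 8}:
G(0) = 0
G(1) = mex{} = 0
G(2) = mex{0} = 1
G(3) = mex{0} = 1
G(4) = mex{1} = 0
G(5) = mex{1} = 0
G(6) = mex{0,0} = 1
G(7) = mex{0,0,0} = 1
G(8) = mex{1,1,0,0} = 2
G(9) = mex{1,1,1,0} = 2
G(10) = mex{2,0,1,1} = 3
G(11) = mex{2,0,0,1} = 3
G(12) = mex{3,1,0,0} = 2
G(13) = mex{3,1,1,0} = 2
G(14) = mex{2,2,1,1} = 0
G(15) = mex{2,2,2,1} = 0
G(16) = mex{0,3,2,2} = 1
G(17) = mex{0,3,3,2} = 1
G(18) = mex{1,2,3,3} = 0
G(19) = mex{1,2,2,3} = 0
G(20) = mex{0,0,2,2} = 1
G(21) = mex{0,0,0,2} = 1
Stack A: G(16) = 1.
Stack B: G(21) = 1.
Combined Grundy value = 1 ⊕ 1 = 0.

0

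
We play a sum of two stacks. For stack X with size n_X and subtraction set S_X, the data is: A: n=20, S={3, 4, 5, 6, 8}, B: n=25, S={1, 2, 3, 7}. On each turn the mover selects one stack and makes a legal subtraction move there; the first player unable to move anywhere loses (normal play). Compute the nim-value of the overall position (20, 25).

2

Stack A, S = {3, 4, 5, 6, 8}:
n :  0  1  2  3  4  5  6  7  8  9 10 11 12 13 14 15 16 17 18 19 20
G :  0  0  0  1  1  1  2  2  2  3  3  0  0  0  1  1  1  2  2  2  3
G_A(20) = 3.
Stack B, S = {1, 2, 3, 7}:
G(0) = 0
G(1) = mex{0} = 1
G(2) = mex{1,0} = 2
G(3) = mex{2,1,0} = 3
G(4) = mex{3,2,1} = 0
G(5) = mex{0,3,2} = 1
G(6) = mex{1,0,3} = 2
G(7) = mex{2,1,0,0} = 3
G(8) = mex{3,2,1,1} = 0
G(9) = mex{0,3,2,2} = 1
G(10) = mex{1,0,3,3} = 2
G(11) = mex{2,1,0,0} = 3
G(12) = mex{3,2,1,1} = 0
G(13) = mex{0,3,2,2} = 1
G(14) = mex{1,0,3,3} = 2
G(15) = mex{2,1,0,0} = 3
G(16) = mex{3,2,1,1} = 0
G(17) = mex{0,3,2,2} = 1
G(18) = mex{1,0,3,3} = 2
G(19) = mex{2,1,0,0} = 3
G(20) = mex{3,2,1,1} = 0
G(21) = mex{0,3,2,2} = 1
G(22) = mex{1,0,3,3} = 2
G(23) = mex{2,1,0,0} = 3
G(24) = mex{3,2,1,1} = 0
G(25) = mex{0,3,2,2} = 1
G_B(25) = 1.
Combined Grundy value = 3 ⊕ 1 = 2.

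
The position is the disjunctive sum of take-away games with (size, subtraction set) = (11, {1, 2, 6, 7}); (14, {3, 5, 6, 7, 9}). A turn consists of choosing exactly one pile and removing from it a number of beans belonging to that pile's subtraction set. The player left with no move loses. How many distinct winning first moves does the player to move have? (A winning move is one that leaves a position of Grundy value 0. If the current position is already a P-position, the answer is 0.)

Pile A, S = {1, 2, 6, 7}:
n :  0  1  2  3  4  5  6  7  8  9 10 11
G :  0  1  2  0  1  2  3  4  0  1  2  0
G_A(11) = 0.
Pile B, S = {3, 5, 6, 7, 9}:
G(0) = 0
G(1) = mex{} = 0
G(2) = mex{} = 0
G(3) = mex{0} = 1
G(4) = mex{0} = 1
G(5) = mex{0,0} = 1
G(6) = mex{1,0,0} = 2
G(7) = mex{1,0,0,0} = 2
G(8) = mex{1,1,0,0} = 2
G(9) = mex{2,1,1,0,0} = 3
G(10) = mex{2,1,1,1,0} = 3
G(11) = mex{2,2,1,1,0} = 3
G(12) = mex{3,2,2,1,1} = 0
G(13) = mex{3,2,2,2,1} = 0
G(14) = mex{3,3,2,2,1} = 0
G_B(14) = 0.
Combined Grundy value = 0 ⊕ 0 = 0.
A winning move leaves total XOR = 0, i.e. changes one component's Grundy value g to g ⊕ X where X is the current total.
Pile A: target g' = 0⊕0 = 0, but every legal move changes the Grundy value (mex property), so 0 moves.
Pile B: target g' = 0⊕0 = 0, but every legal move changes the Grundy value (mex property), so 0 moves.

0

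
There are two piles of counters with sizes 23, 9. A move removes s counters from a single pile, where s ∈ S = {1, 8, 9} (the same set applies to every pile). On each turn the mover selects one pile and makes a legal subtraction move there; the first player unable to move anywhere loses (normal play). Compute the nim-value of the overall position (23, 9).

All piles use S = {1, 8, 9}:
n :  0  1  2  3  4  5  6  7  8  9 10 11 12 13 14 15 16 17 18 19 20 21 22 23
G :  0  1  0  1  0  1  0  1  2  3  2  3  2  3  2  3  0  1  0  1  0  1  0  1
Pile A: G(23) = 1.
Pile B: G(9) = 3.
Combined Grundy value = 1 ⊕ 3 = 2.

2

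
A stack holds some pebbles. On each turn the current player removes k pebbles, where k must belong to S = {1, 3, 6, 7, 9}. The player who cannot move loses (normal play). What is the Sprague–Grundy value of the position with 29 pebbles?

G(0) = 0
G(1) = mex{0} = 1
G(2) = mex{1} = 0
G(3) = mex{0,0} = 1
G(4) = mex{1,1} = 0
G(5) = mex{0,0} = 1
G(6) = mex{1,1,0} = 2
G(7) = mex{2,0,1,0} = 3
G(8) = mex{3,1,0,1} = 2
G(9) = mex{2,2,1,0,0} = 3
G(10) = mex{3,3,0,1,1} = 2
G(11) = mex{2,2,1,0,0} = 3
G(12) = mex{3,3,2,1,1} = 0
G(13) = mex{0,2,3,2,0} = 1
G(14) = mex{1,3,2,3,1} = 0
G(15) = mex{0,0,3,2,2} = 1
G(16) = mex{1,1,2,3,3} = 0
G(17) = mex{0,0,3,2,2} = 1
G(18) = mex{1,1,0,3,3} = 2
G(19) = mex{2,0,1,0,2} = 3
G(20) = mex{3,1,0,1,3} = 2
G(21) = mex{2,2,1,0,0} = 3
G(22) = mex{3,3,0,1,1} = 2
G(23) = mex{2,2,1,0,0} = 3
G(24) = mex{3,3,2,1,1} = 0
G(25) = mex{0,2,3,2,0} = 1
G(26) = mex{1,3,2,3,1} = 0
G(27) = mex{0,0,3,2,2} = 1
G(28) = mex{1,1,2,3,3} = 0
G(29) = mex{0,0,3,2,2} = 1

1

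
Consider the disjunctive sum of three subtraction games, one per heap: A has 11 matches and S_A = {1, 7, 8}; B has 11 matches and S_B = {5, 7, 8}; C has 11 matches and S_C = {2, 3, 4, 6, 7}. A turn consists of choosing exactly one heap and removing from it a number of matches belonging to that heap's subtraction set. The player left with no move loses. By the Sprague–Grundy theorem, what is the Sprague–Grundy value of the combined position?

0

Heap A, S = {1, 7, 8}:
G(0) = 0
G(1) = mex{0} = 1
G(2) = mex{1} = 0
G(3) = mex{0} = 1
G(4) = mex{1} = 0
G(5) = mex{0} = 1
G(6) = mex{1} = 0
G(7) = mex{0,0} = 1
G(8) = mex{1,1,0} = 2
G(9) = mex{2,0,1} = 3
G(10) = mex{3,1,0} = 2
G(11) = mex{2,0,1} = 3
G_A(11) = 3.
Heap B, S = {5, 7, 8}:
n :  0  1  2  3  4  5  6  7  8  9 10 11
G :  0  0  0  0  0  1  1  1  1  1  2  2
G_B(11) = 2.
Heap C, S = {2, 3, 4, 6, 7}:
G(0) = 0
G(1) = mex{} = 0
G(2) = mex{0} = 1
G(3) = mex{0,0} = 1
G(4) = mex{1,0,0} = 2
G(5) = mex{1,1,0} = 2
G(6) = mex{2,1,1,0} = 3
G(7) = mex{2,2,1,0,0} = 3
G(8) = mex{3,2,2,1,0} = 4
G(9) = mex{3,3,2,1,1} = 0
G(10) = mex{4,3,3,2,1} = 0
G(11) = mex{0,4,3,2,2} = 1
G_C(11) = 1.
Combined Grundy value = 3 ⊕ 2 ⊕ 1 = 0.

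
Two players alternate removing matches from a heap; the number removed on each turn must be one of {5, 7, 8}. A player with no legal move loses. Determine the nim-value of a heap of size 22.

n :  0  1  2  3  4  5  6  7  8  9 10 11 12 13 14 15 16 17 18 19 20 21 22
G :  0  0  0  0  0  1  1  1  1  1  2  2  2  0  0  0  0  0  1  1  1  1  1

1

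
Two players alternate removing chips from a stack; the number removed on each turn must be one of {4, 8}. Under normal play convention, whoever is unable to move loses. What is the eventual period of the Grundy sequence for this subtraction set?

12

G(0) = 0
G(1) = mex{} = 0
G(2) = mex{} = 0
G(3) = mex{} = 0
G(4) = mex{0} = 1
G(5) = mex{0} = 1
G(6) = mex{0} = 1
G(7) = mex{0} = 1
G(8) = mex{1,0} = 2
G(9) = mex{1,0} = 2
G(10) = mex{1,0} = 2
G(11) = mex{1,0} = 2
G(12) = mex{2,1} = 0
G(13) = mex{2,1} = 0
G(14) = mex{2,1} = 0
G(15) = mex{2,1} = 0
G(16) = mex{0,2} = 1
G(17) = mex{0,2} = 1
G(18) = mex{0,2} = 1
G(19) = mex{0,2} = 1
G(20) = mex{1,0} = 2
G(21) = mex{1,0} = 2
G(22) = mex{1,0} = 2
G(23) = mex{1,0} = 2
G(24) = mex{2,1} = 0
G(25) = mex{2,1} = 0
G(n+12) = G(n) holds for n = 0,…,7 (a full window of length max(S) = 8), so the sequence is purely periodic with period 12.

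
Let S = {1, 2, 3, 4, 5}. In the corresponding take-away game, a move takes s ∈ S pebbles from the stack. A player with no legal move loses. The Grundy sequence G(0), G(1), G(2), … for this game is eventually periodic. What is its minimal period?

6

G(0) = 0
G(1) = mex{0} = 1
G(2) = mex{1,0} = 2
G(3) = mex{2,1,0} = 3
G(4) = mex{3,2,1,0} = 4
G(5) = mex{4,3,2,1,0} = 5
G(6) = mex{5,4,3,2,1} = 0
G(7) = mex{0,5,4,3,2} = 1
G(8) = mex{1,0,5,4,3} = 2
G(9) = mex{2,1,0,5,4} = 3
G(10) = mex{3,2,1,0,5} = 4
G(11) = mex{4,3,2,1,0} = 5
G(12) = mex{5,4,3,2,1} = 0
G(13) = mex{0,5,4,3,2} = 1
G(14) = mex{1,0,5,4,3} = 2
G(n+6) = G(n) holds for n = 0,…,4 (a full window of length max(S) = 5), so the sequence is purely periodic with period 6.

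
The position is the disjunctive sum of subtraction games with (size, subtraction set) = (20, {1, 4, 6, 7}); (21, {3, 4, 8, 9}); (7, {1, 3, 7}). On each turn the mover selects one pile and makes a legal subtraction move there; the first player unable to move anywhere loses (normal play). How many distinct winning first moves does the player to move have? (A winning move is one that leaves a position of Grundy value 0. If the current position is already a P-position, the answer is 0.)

0

Pile A, S = {1, 4, 6, 7}:
n :  0  1  2  3  4  5  6  7  8  9 10 11 12 13 14 15 16 17 18 19 20
G :  0  1  0  1  2  0  1  2  3  2  0  1  2  0  1  0  1  2  0  1  2
G_A(20) = 2.
Pile B, S = {3, 4, 8, 9}:
n :  0  1  2  3  4  5  6  7  8  9 10 11 12 13 14 15 16 17 18 19 20 21
G :  0  0  0  1  1  1  2  0  2  3  1  3  0  0  0  1  1  1  2  0  2  3
G_B(21) = 3.
Pile C, S = {1, 3, 7}:
G(0) = 0
G(1) = mex{0} = 1
G(2) = mex{1} = 0
G(3) = mex{0,0} = 1
G(4) = mex{1,1} = 0
G(5) = mex{0,0} = 1
G(6) = mex{1,1} = 0
G(7) = mex{0,0,0} = 1
G_C(7) = 1.
Combined Grundy value = 2 ⊕ 3 ⊕ 1 = 0.
A winning move leaves total XOR = 0, i.e. changes one component's Grundy value g to g ⊕ X where X is the current total.
Pile A: target g' = 2⊕0 = 2, but every legal move changes the Grundy value (mex property), so 0 moves.
Pile B: target g' = 3⊕0 = 3, but every legal move changes the Grundy value (mex property), so 0 moves.
Pile C: target g' = 1⊕0 = 1, but every legal move changes the Grundy value (mex property), so 0 moves.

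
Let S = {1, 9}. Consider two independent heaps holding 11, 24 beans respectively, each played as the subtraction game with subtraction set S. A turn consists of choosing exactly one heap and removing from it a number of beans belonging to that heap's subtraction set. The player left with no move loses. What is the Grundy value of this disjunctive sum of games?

1

All heaps use S = {1, 9}:
n :  0  1  2  3  4  5  6  7  8  9 10 11 12 13 14 15 16 17 18 19 20 21 22 23 24
G :  0  1  0  1  0  1  0  1  0  1  0  1  0  1  0  1  0  1  0  1  0  1  0  1  0
Heap A: G(11) = 1.
Heap B: G(24) = 0.
Combined Grundy value = 1 ⊕ 0 = 1.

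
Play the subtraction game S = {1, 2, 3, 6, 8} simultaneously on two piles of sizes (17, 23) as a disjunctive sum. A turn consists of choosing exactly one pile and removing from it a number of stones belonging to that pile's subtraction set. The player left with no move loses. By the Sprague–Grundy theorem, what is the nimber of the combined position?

5

All piles use S = {1, 2, 3, 6, 8}:
n :  0  1  2  3  4  5  6  7  8  9 10 11 12 13 14 15 16 17 18 19 20 21 22 23
G :  0  1  2  3  0  1  2  3  4  0  1  2  3  0  1  2  3  4  0  1  2  3  0  1
Pile A: G(17) = 4.
Pile B: G(23) = 1.
Combined Grundy value = 4 ⊕ 1 = 5.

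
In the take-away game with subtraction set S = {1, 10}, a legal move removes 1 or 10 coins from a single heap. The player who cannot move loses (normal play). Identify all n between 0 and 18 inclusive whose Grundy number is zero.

G(0) = 0
G(1) = mex{0} = 1
G(2) = mex{1} = 0
G(3) = mex{0} = 1
G(4) = mex{1} = 0
G(5) = mex{0} = 1
G(6) = mex{1} = 0
G(7) = mex{0} = 1
G(8) = mex{1} = 0
G(9) = mex{0} = 1
G(10) = mex{1,0} = 2
G(11) = mex{2,1} = 0
G(12) = mex{0,0} = 1
G(13) = mex{1,1} = 0
G(14) = mex{0,0} = 1
G(15) = mex{1,1} = 0
G(16) = mex{0,0} = 1
G(17) = mex{1,1} = 0
G(18) = mex{0,0} = 1
P-positions are exactly the n with G(n) = 0.

0, 2, 4, 6, 8, 11, 13, 15, 17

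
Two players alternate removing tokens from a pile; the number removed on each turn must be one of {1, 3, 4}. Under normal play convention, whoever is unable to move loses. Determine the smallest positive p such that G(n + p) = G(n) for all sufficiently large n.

7

G(0) = 0
G(1) = mex{0} = 1
G(2) = mex{1} = 0
G(3) = mex{0,0} = 1
G(4) = mex{1,1,0} = 2
G(5) = mex{2,0,1} = 3
G(6) = mex{3,1,0} = 2
G(7) = mex{2,2,1} = 0
G(8) = mex{0,3,2} = 1
G(9) = mex{1,2,3} = 0
G(10) = mex{0,0,2} = 1
G(11) = mex{1,1,0} = 2
G(12) = mex{2,0,1} = 3
G(13) = mex{3,1,0} = 2
G(14) = mex{2,2,1} = 0
G(15) = mex{0,3,2} = 1
G(n+7) = G(n) holds for n = 0,…,3 (a full window of length max(S) = 4), so the sequence is purely periodic with period 7.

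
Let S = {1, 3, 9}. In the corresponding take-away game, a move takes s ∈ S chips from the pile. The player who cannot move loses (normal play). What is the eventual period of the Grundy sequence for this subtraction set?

2

n :  0  1  2  3  4  5  6  7  8  9 10 11 12 13 14
G :  0  1  0  1  0  1  0  1  0  1  0  1  0  1  0
G(n+2) = G(n) holds for n = 0,…,8 (a full window of length max(S) = 9), so the sequence is purely periodic with period 2.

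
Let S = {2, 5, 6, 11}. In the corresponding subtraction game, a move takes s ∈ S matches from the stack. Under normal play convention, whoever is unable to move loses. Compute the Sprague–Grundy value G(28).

G(0) = 0
G(1) = mex{} = 0
G(2) = mex{0} = 1
G(3) = mex{0} = 1
G(4) = mex{1} = 0
G(5) = mex{1,0} = 2
G(6) = mex{0,0,0} = 1
G(7) = mex{2,1,0} = 3
G(8) = mex{1,1,1} = 0
G(9) = mex{3,0,1} = 2
G(10) = mex{0,2,0} = 1
G(11) = mex{2,1,2,0} = 3
G(12) = mex{1,3,1,0} = 2
G(13) = mex{3,0,3,1} = 2
G(14) = mex{2,2,0,1} = 3
G(15) = mex{2,1,2,0} = 3
G(16) = mex{3,3,1,2} = 0
G(17) = mex{3,2,3,1} = 0
G(18) = mex{0,2,2,3} = 1
G(19) = mex{0,3,2,0} = 1
G(20) = mex{1,3,3,2} = 0
G(21) = mex{1,0,3,1} = 2
G(22) = mex{0,0,0,3} = 1
G(23) = mex{2,1,0,2} = 3
G(24) = mex{1,1,1,2} = 0
G(25) = mex{3,0,1,3} = 2
G(26) = mex{0,2,0,3} = 1
G(27) = mex{2,1,2,0} = 3
G(28) = mex{1,3,1,0} = 2

2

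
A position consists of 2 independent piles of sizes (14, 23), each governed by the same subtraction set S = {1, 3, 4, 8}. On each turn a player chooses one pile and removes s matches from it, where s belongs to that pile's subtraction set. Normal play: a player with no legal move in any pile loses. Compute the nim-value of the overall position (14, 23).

All piles use S = {1, 3, 4, 8}:
G(0) = 0
G(1) = mex{0} = 1
G(2) = mex{1} = 0
G(3) = mex{0,0} = 1
G(4) = mex{1,1,0} = 2
G(5) = mex{2,0,1} = 3
G(6) = mex{3,1,0} = 2
G(7) = mex{2,2,1} = 0
G(8) = mex{0,3,2,0} = 1
G(9) = mex{1,2,3,1} = 0
G(10) = mex{0,0,2,0} = 1
G(11) = mex{1,1,0,1} = 2
G(12) = mex{2,0,1,2} = 3
G(13) = mex{3,1,0,3} = 2
G(14) = mex{2,2,1,2} = 0
G(15) = mex{0,3,2,0} = 1
G(16) = mex{1,2,3,1} = 0
G(17) = mex{0,0,2,0} = 1
G(18) = mex{1,1,0,1} = 2
G(19) = mex{2,0,1,2} = 3
G(20) = mex{3,1,0,3} = 2
G(21) = mex{2,2,1,2} = 0
G(22) = mex{0,3,2,0} = 1
G(23) = mex{1,2,3,1} = 0
Pile A: G(14) = 0.
Pile B: G(23) = 0.
Combined Grundy value = 0 ⊕ 0 = 0.

0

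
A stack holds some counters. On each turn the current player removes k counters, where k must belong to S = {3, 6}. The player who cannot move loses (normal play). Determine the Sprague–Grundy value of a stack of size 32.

1

G(0) = 0
G(1) = mex{} = 0
G(2) = mex{} = 0
G(3) = mex{0} = 1
G(4) = mex{0} = 1
G(5) = mex{0} = 1
G(6) = mex{1,0} = 2
G(7) = mex{1,0} = 2
G(8) = mex{1,0} = 2
G(9) = mex{2,1} = 0
G(10) = mex{2,1} = 0
G(11) = mex{2,1} = 0
G(12) = mex{0,2} = 1
G(13) = mex{0,2} = 1
G(14) = mex{0,2} = 1
G(15) = mex{1,0} = 2
G(16) = mex{1,0} = 2
G(17) = mex{1,0} = 2
G(18) = mex{2,1} = 0
G(19) = mex{2,1} = 0
G(20) = mex{2,1} = 0
G(21) = mex{0,2} = 1
G(22) = mex{0,2} = 1
G(23) = mex{0,2} = 1
G(24) = mex{1,0} = 2
G(25) = mex{1,0} = 2
G(26) = mex{1,0} = 2
G(27) = mex{2,1} = 0
G(28) = mex{2,1} = 0
G(29) = mex{2,1} = 0
G(30) = mex{0,2} = 1
G(31) = mex{0,2} = 1
G(32) = mex{0,2} = 1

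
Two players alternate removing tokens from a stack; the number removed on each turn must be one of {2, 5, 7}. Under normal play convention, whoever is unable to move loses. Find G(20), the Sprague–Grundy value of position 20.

n :  0  1  2  3  4  5  6  7  8  9 10 11 12 13 14 15 16 17 18 19 20
G :  0  0  1  1  0  2  1  3  2  2  0  3  1  0  0  1  1  2  2  3  3

3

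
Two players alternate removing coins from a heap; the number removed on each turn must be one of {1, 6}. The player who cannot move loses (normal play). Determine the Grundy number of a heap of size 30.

0

G(0) = 0
G(1) = mex{0} = 1
G(2) = mex{1} = 0
G(3) = mex{0} = 1
G(4) = mex{1} = 0
G(5) = mex{0} = 1
G(6) = mex{1,0} = 2
G(7) = mex{2,1} = 0
G(8) = mex{0,0} = 1
G(9) = mex{1,1} = 0
G(10) = mex{0,0} = 1
G(11) = mex{1,1} = 0
G(12) = mex{0,2} = 1
G(13) = mex{1,0} = 2
G(14) = mex{2,1} = 0
G(15) = mex{0,0} = 1
G(16) = mex{1,1} = 0
G(17) = mex{0,0} = 1
G(18) = mex{1,1} = 0
G(19) = mex{0,2} = 1
G(20) = mex{1,0} = 2
G(21) = mex{2,1} = 0
G(22) = mex{0,0} = 1
G(23) = mex{1,1} = 0
G(24) = mex{0,0} = 1
G(25) = mex{1,1} = 0
G(26) = mex{0,2} = 1
G(27) = mex{1,0} = 2
G(28) = mex{2,1} = 0
G(29) = mex{0,0} = 1
G(30) = mex{1,1} = 0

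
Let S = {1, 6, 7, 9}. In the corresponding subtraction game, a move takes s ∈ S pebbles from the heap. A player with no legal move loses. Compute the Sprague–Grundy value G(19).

3

G(0) = 0
G(1) = mex{0} = 1
G(2) = mex{1} = 0
G(3) = mex{0} = 1
G(4) = mex{1} = 0
G(5) = mex{0} = 1
G(6) = mex{1,0} = 2
G(7) = mex{2,1,0} = 3
G(8) = mex{3,0,1} = 2
G(9) = mex{2,1,0,0} = 3
G(10) = mex{3,0,1,1} = 2
G(11) = mex{2,1,0,0} = 3
G(12) = mex{3,2,1,1} = 0
G(13) = mex{0,3,2,0} = 1
G(14) = mex{1,2,3,1} = 0
G(15) = mex{0,3,2,2} = 1
G(16) = mex{1,2,3,3} = 0
G(17) = mex{0,3,2,2} = 1
G(18) = mex{1,0,3,3} = 2
G(19) = mex{2,1,0,2} = 3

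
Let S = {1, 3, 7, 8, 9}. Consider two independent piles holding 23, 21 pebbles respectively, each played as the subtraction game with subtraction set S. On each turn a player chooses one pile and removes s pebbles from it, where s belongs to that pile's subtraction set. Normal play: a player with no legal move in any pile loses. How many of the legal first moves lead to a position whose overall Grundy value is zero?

All piles use S = {1, 3, 7, 8, 9}:
n :  0  1  2  3  4  5  6  7  8  9 10 11 12 13 14 15 16 17 18 19 20 21 22 23
G :  0  1  0  1  0  1  0  1  2  3  2  3  2  3  2  3  0  1  0  1  0  1  0  1
Pile A: G(23) = 1.
Pile B: G(21) = 1.
Combined Grundy value = 1 ⊕ 1 = 0.
A winning move leaves total XOR = 0, i.e. changes one component's Grundy value g to g ⊕ X where X is the current total.
Pile A: target g' = 1⊕0 = 1, but every legal move changes the Grundy value (mex property), so 0 moves.
Pile B: target g' = 1⊕0 = 1, but every legal move changes the Grundy value (mex property), so 0 moves.

0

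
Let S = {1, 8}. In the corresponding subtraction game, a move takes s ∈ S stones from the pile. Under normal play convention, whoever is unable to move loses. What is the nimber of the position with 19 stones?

1

n :  0  1  2  3  4  5  6  7  8  9 10 11 12 13 14 15 16 17 18 19
G :  0  1  0  1  0  1  0  1  2  0  1  0  1  0  1  0  1  2  0  1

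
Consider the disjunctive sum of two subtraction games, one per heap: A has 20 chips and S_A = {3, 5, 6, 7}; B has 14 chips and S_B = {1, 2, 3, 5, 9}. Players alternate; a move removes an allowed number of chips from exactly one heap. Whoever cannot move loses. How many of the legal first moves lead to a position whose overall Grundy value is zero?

Heap A, S = {3, 5, 6, 7}:
n :  0  1  2  3  4  5  6  7  8  9 10 11 12 13 14 15 16 17 18 19 20
G :  0  0  0  1  1  1  2  2  2  3  0  0  0  1  1  1  2  2  2  3  0
G_A(20) = 0.
Heap B, S = {1, 2, 3, 5, 9}:
G(0) = 0
G(1) = mex{0} = 1
G(2) = mex{1,0} = 2
G(3) = mex{2,1,0} = 3
G(4) = mex{3,2,1} = 0
G(5) = mex{0,3,2,0} = 1
G(6) = mex{1,0,3,1} = 2
G(7) = mex{2,1,0,2} = 3
G(8) = mex{3,2,1,3} = 0
G(9) = mex{0,3,2,0,0} = 1
G(10) = mex{1,0,3,1,1} = 2
G(11) = mex{2,1,0,2,2} = 3
G(12) = mex{3,2,1,3,3} = 0
G(13) = mex{0,3,2,0,0} = 1
G(14) = mex{1,0,3,1,1} = 2
G_B(14) = 2.
Combined Grundy value = 0 ⊕ 2 = 2.
A winning move leaves total XOR = 0, i.e. changes one component's Grundy value g to g ⊕ X where X is the current total.
Heap A: need g' = 0⊕2 = 2. Options: 20−3→G=2, 20−5→G=1, 20−6→G=1, 20−7→G=1. Hits: 1.
Heap B: need g' = 2⊕2 = 0. Options: 14−1→G=1, 14−2→G=0, 14−3→G=3, 14−5→G=1, 14−9→G=1. Hits: 1.

2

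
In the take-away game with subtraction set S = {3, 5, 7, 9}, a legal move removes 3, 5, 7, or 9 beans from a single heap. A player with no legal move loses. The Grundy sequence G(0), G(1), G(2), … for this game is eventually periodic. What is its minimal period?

12

G(0) = 0
G(1) = mex{} = 0
G(2) = mex{} = 0
G(3) = mex{0} = 1
G(4) = mex{0} = 1
G(5) = mex{0,0} = 1
G(6) = mex{1,0} = 2
G(7) = mex{1,0,0} = 2
G(8) = mex{1,1,0} = 2
G(9) = mex{2,1,0,0} = 3
G(10) = mex{2,1,1,0} = 3
G(11) = mex{2,2,1,0} = 3
G(12) = mex{3,2,1,1} = 0
G(13) = mex{3,2,2,1} = 0
G(14) = mex{3,3,2,1} = 0
G(15) = mex{0,3,2,2} = 1
G(16) = mex{0,3,3,2} = 1
G(17) = mex{0,0,3,2} = 1
G(18) = mex{1,0,3,3} = 2
G(19) = mex{1,0,0,3} = 2
G(20) = mex{1,1,0,3} = 2
G(21) = mex{2,1,0,0} = 3
G(22) = mex{2,1,1,0} = 3
G(23) = mex{2,2,1,0} = 3
G(24) = mex{3,2,1,1} = 0
G(25) = mex{3,2,2,1} = 0
G(n+12) = G(n) holds for n = 0,…,8 (a full window of length max(S) = 9), so the sequence is purely periodic with period 12.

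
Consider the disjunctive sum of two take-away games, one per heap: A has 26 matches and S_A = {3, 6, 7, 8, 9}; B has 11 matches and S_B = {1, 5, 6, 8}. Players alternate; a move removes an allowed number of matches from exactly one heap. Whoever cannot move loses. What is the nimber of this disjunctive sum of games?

Heap A, S = {3, 6, 7, 8, 9}:
n :  0  1  2  3  4  5  6  7  8  9 10 11 12 13 14 15 16 17 18 19 20 21 22 23 24 25 26
G :  0  0  0  1  1  1  2  2  2  3  3  3  0  0  0  1  1  1  2  2  2  3  3  3  0  0  0
G_A(26) = 0.
Heap B, S = {1, 5, 6, 8}:
n :  0  1  2  3  4  5  6  7  8  9 10 11
G :  0  1  0  1  0  1  2  3  2  3  2  0
G_B(11) = 0.
Combined Grundy value = 0 ⊕ 0 = 0.

0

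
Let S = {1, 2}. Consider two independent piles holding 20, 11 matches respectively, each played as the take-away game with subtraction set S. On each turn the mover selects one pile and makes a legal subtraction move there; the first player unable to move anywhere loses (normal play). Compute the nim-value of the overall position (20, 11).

0

All piles use S = {1, 2}:
n :  0  1  2  3  4  5  6  7  8  9 10 11 12 13 14 15 16 17 18 19 20
G :  0  1  2  0  1  2  0  1  2  0  1  2  0  1  2  0  1  2  0  1  2
Pile A: G(20) = 2.
Pile B: G(11) = 2.
Combined Grundy value = 2 ⊕ 2 = 0.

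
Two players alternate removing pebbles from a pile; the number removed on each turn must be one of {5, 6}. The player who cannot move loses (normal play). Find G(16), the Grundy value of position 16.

1

G(0) = 0
G(1) = mex{} = 0
G(2) = mex{} = 0
G(3) = mex{} = 0
G(4) = mex{} = 0
G(5) = mex{0} = 1
G(6) = mex{0,0} = 1
G(7) = mex{0,0} = 1
G(8) = mex{0,0} = 1
G(9) = mex{0,0} = 1
G(10) = mex{1,0} = 2
G(11) = mex{1,1} = 0
G(12) = mex{1,1} = 0
G(13) = mex{1,1} = 0
G(14) = mex{1,1} = 0
G(15) = mex{2,1} = 0
G(16) = mex{0,2} = 1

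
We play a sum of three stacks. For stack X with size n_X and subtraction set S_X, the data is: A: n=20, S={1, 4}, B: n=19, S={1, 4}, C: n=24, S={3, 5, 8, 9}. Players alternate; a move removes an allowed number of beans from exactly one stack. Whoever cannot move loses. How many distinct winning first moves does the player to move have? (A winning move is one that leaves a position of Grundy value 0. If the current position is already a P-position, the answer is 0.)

3

Stack A, S = {1, 4}:
G(0) = 0
G(1) = mex{0} = 1
G(2) = mex{1} = 0
G(3) = mex{0} = 1
G(4) = mex{1,0} = 2
G(5) = mex{2,1} = 0
G(6) = mex{0,0} = 1
G(7) = mex{1,1} = 0
G(8) = mex{0,2} = 1
G(9) = mex{1,0} = 2
G(10) = mex{2,1} = 0
G(11) = mex{0,0} = 1
G(12) = mex{1,1} = 0
G(13) = mex{0,2} = 1
G(14) = mex{1,0} = 2
G(15) = mex{2,1} = 0
G(16) = mex{0,0} = 1
G(17) = mex{1,1} = 0
G(18) = mex{0,2} = 1
G(19) = mex{1,0} = 2
G(20) = mex{2,1} = 0
G_A(20) = 0.
Stack B, S = {1, 4}:
n :  0  1  2  3  4  5  6  7  8  9 10 11 12 13 14 15 16 17 18 19
G :  0  1  0  1  2  0  1  0  1  2  0  1  0  1  2  0  1  0  1  2
G_B(19) = 2.
Stack C, S = {3, 5, 8, 9}:
n :  0  1  2  3  4  5  6  7  8  9 10 11 12 13 14 15 16 17 18 19 20 21 22 23 24
G :  0  0  0  1  1  1  2  2  2  3  3  3  0  0  0  1  1  1  2  2  2  3  3  3  0
G_C(24) = 0.
Combined Grundy value = 0 ⊕ 2 ⊕ 0 = 2.
A winning move leaves total XOR = 0, i.e. changes one component's Grundy value g to g ⊕ X where X is the current total.
Stack A: need g' = 0⊕2 = 2. Options: 20−1→G=2, 20−4→G=1. Hits: 1.
Stack B: need g' = 2⊕2 = 0. Options: 19−1→G=1, 19−4→G=0. Hits: 1.
Stack C: need g' = 0⊕2 = 2. Options: 24−3→G=3, 24−5→G=2, 24−8→G=1, 24−9→G=1. Hits: 1.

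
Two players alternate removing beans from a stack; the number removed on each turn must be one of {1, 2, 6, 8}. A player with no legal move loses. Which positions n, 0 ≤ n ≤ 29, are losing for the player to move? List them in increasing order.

0, 3, 7, 10, 14, 17, 21, 24, 28

G(0) = 0
G(1) = mex{0} = 1
G(2) = mex{1,0} = 2
G(3) = mex{2,1} = 0
G(4) = mex{0,2} = 1
G(5) = mex{1,0} = 2
G(6) = mex{2,1,0} = 3
G(7) = mex{3,2,1} = 0
G(8) = mex{0,3,2,0} = 1
G(9) = mex{1,0,0,1} = 2
G(10) = mex{2,1,1,2} = 0
G(11) = mex{0,2,2,0} = 1
G(12) = mex{1,0,3,1} = 2
G(13) = mex{2,1,0,2} = 3
G(14) = mex{3,2,1,3} = 0
G(15) = mex{0,3,2,0} = 1
G(16) = mex{1,0,0,1} = 2
G(17) = mex{2,1,1,2} = 0
G(18) = mex{0,2,2,0} = 1
G(19) = mex{1,0,3,1} = 2
G(20) = mex{2,1,0,2} = 3
G(21) = mex{3,2,1,3} = 0
G(22) = mex{0,3,2,0} = 1
G(23) = mex{1,0,0,1} = 2
G(24) = mex{2,1,1,2} = 0
G(25) = mex{0,2,2,0} = 1
G(26) = mex{1,0,3,1} = 2
G(27) = mex{2,1,0,2} = 3
G(28) = mex{3,2,1,3} = 0
G(29) = mex{0,3,2,0} = 1
P-positions are exactly the n with G(n) = 0.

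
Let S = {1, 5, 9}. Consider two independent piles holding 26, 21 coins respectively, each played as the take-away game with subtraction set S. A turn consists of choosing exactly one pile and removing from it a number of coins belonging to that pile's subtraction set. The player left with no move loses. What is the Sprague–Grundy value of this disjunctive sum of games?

1

All piles use S = {1, 5, 9}:
G(0) = 0
G(1) = mex{0} = 1
G(2) = mex{1} = 0
G(3) = mex{0} = 1
G(4) = mex{1} = 0
G(5) = mex{0,0} = 1
G(6) = mex{1,1} = 0
G(7) = mex{0,0} = 1
G(8) = mex{1,1} = 0
G(9) = mex{0,0,0} = 1
G(10) = mex{1,1,1} = 0
G(11) = mex{0,0,0} = 1
G(12) = mex{1,1,1} = 0
G(13) = mex{0,0,0} = 1
G(14) = mex{1,1,1} = 0
G(15) = mex{0,0,0} = 1
G(16) = mex{1,1,1} = 0
G(17) = mex{0,0,0} = 1
G(18) = mex{1,1,1} = 0
G(19) = mex{0,0,0} = 1
G(20) = mex{1,1,1} = 0
G(21) = mex{0,0,0} = 1
G(22) = mex{1,1,1} = 0
G(23) = mex{0,0,0} = 1
G(24) = mex{1,1,1} = 0
G(25) = mex{0,0,0} = 1
G(26) = mex{1,1,1} = 0
Pile A: G(26) = 0.
Pile B: G(21) = 1.
Combined Grundy value = 0 ⊕ 1 = 1.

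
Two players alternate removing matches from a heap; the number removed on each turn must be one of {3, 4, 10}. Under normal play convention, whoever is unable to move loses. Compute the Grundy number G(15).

0

n :  0  1  2  3  4  5  6  7  8  9 10 11 12 13 14 15
G :  0  0  0  1  1  1  2  0  0  0  1  1  1  2  0  0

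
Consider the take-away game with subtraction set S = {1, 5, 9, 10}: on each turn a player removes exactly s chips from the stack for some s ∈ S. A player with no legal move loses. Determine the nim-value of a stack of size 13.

3

n :  0  1  2  3  4  5  6  7  8  9 10 11 12 13
G :  0  1  0  1  0  1  0  1  0  1  2  3  2  3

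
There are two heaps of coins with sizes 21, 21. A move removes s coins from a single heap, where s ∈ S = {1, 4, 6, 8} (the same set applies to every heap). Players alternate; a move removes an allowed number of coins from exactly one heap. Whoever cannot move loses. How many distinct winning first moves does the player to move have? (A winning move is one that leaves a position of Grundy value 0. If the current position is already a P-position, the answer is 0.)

All heaps use S = {1, 4, 6, 8}:
n :  0  1  2  3  4  5  6  7  8  9 10 11 12 13 14 15 16 17 18 19 20 21
G :  0  1  0  1  2  0  1  0  1  2  3  2  0  1  0  1  2  0  1  0  1  2
Heap A: G(21) = 2.
Heap B: G(21) = 2.
Combined Grundy value = 2 ⊕ 2 = 0.
A winning move leaves total XOR = 0, i.e. changes one component's Grundy value g to g ⊕ X where X is the current total.
Heap A: target g' = 2⊕0 = 2, but every legal move changes the Grundy value (mex property), so 0 moves.
Heap B: target g' = 2⊕0 = 2, but every legal move changes the Grundy value (mex property), so 0 moves.

0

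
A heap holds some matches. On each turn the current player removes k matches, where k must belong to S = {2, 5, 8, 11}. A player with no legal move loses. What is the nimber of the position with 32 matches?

G(0) = 0
G(1) = mex{} = 0
G(2) = mex{0} = 1
G(3) = mex{0} = 1
G(4) = mex{1} = 0
G(5) = mex{1,0} = 2
G(6) = mex{0,0} = 1
G(7) = mex{2,1} = 0
G(8) = mex{1,1,0} = 2
G(9) = mex{0,0,0} = 1
G(10) = mex{2,2,1} = 0
G(11) = mex{1,1,1,0} = 2
G(12) = mex{0,0,0,0} = 1
G(13) = mex{2,2,2,1} = 0
G(14) = mex{1,1,1,1} = 0
G(15) = mex{0,0,0,0} = 1
G(16) = mex{0,2,2,2} = 1
G(17) = mex{1,1,1,1} = 0
G(18) = mex{1,0,0,0} = 2
G(19) = mex{0,0,2,2} = 1
G(20) = mex{2,1,1,1} = 0
G(21) = mex{1,1,0,0} = 2
G(22) = mex{0,0,0,2} = 1
G(23) = mex{2,2,1,1} = 0
G(24) = mex{1,1,1,0} = 2
G(25) = mex{0,0,0,0} = 1
G(26) = mex{2,2,2,1} = 0
G(27) = mex{1,1,1,1} = 0
G(28) = mex{0,0,0,0} = 1
G(29) = mex{0,2,2,2} = 1
G(30) = mex{1,1,1,1} = 0
G(31) = mex{1,0,0,0} = 2
G(32) = mex{0,0,2,2} = 1

1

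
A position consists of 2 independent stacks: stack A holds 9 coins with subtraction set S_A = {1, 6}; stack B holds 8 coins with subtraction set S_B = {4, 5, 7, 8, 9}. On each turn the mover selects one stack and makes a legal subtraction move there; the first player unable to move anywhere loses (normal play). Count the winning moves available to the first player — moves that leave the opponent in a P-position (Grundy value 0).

Stack A, S = {1, 6}:
n : 0 1 2 3 4 5 6 7 8 9
G : 0 1 0 1 0 1 2 0 1 0
G_A(9) = 0.
Stack B, S = {4, 5, 7, 8, 9}:
n : 0 1 2 3 4 5 6 7 8
G : 0 0 0 0 1 1 1 1 2
G_B(8) = 2.
Combined Grundy value = 0 ⊕ 2 = 2.
A winning move leaves total XOR = 0, i.e. changes one component's Grundy value g to g ⊕ X where X is the current total.
Stack A: need g' = 0⊕2 = 2. Options: 9−1→G=1, 9−6→G=1. Hits: 0.
Stack B: need g' = 2⊕2 = 0. Options: 8−4→G=1, 8−5→G=0, 8−7→G=0, 8−8→G=0. Hits: 3.

3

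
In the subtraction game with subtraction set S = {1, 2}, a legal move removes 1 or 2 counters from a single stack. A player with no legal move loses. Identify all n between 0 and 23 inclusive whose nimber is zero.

G(0) = 0
G(1) = mex{0} = 1
G(2) = mex{1,0} = 2
G(3) = mex{2,1} = 0
G(4) = mex{0,2} = 1
G(5) = mex{1,0} = 2
G(6) = mex{2,1} = 0
G(7) = mex{0,2} = 1
G(8) = mex{1,0} = 2
G(9) = mex{2,1} = 0
G(10) = mex{0,2} = 1
G(11) = mex{1,0} = 2
G(12) = mex{2,1} = 0
G(13) = mex{0,2} = 1
G(14) = mex{1,0} = 2
G(15) = mex{2,1} = 0
G(16) = mex{0,2} = 1
G(17) = mex{1,0} = 2
G(18) = mex{2,1} = 0
G(19) = mex{0,2} = 1
G(20) = mex{1,0} = 2
G(21) = mex{2,1} = 0
G(22) = mex{0,2} = 1
G(23) = mex{1,0} = 2
P-positions are exactly the n with G(n) = 0.

0, 3, 6, 9, 12, 15, 18, 21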